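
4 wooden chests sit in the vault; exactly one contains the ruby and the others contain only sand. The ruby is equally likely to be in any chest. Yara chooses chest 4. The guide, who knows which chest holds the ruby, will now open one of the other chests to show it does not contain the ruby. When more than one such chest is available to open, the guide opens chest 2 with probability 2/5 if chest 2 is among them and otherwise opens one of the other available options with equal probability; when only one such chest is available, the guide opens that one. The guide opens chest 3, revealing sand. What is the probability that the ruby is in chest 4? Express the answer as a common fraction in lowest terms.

Condition on the true location of the ruby.
If it is in chest 1 (prior 1/4): chest 2 is available but not opened, probability 3/5; weight (1/4)·(3/5) = 3/20.
If it is in chest 2 (prior 1/4): chest 2 holds the prize so is unavailable; the guide chooses uniformly among the 2 others, probability 1/2; weight (1/4)·(1/2) = 1/8.
If it is in chest 3 (prior 1/4): the guide opened chest 3, so this case is ruled out; weight (1/4)·0 = 0.
If it is in chest 4 (prior 1/4): chest 2 is available but not opened; chest 3 gets probability (1 − 2/5)/2 = 3/10; weight (1/4)·(3/10) = 3/40.
The weights sum to 7/20.
So P(the ruby in chest 4 | the guide opened chest 3) = (3/40) / (7/20) = 3/14.

3/14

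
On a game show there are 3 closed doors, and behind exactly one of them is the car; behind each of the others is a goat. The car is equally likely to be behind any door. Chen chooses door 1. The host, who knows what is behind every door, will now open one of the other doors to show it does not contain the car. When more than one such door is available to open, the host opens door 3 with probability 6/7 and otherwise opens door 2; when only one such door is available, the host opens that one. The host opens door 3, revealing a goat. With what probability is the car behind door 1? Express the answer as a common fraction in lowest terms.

Apply Bayes' rule, conditioning on where the car actually is.
If it is behind door 1 (prior 1/3): door 3 is available, opened with probability 6/7; weight (1/3)·(6/7) = 2/7.
If it is behind door 2 (prior 1/3): only door 3 is available, probability 1; weight (1/3)·1 = 1/3.
If it is behind door 3 (prior 1/3): the host opened door 3, so this case is ruled out; weight (1/3)·0 = 0.
The weights sum to 13/21.
So P(the car behind door 1 | the host opened door 3) = (2/7) / (13/21) = 6/13.

6/13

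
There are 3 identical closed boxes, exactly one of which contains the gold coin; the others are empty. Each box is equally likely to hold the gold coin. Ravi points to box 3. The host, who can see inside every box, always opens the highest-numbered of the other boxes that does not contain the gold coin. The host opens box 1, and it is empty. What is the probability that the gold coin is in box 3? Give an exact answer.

Condition on the true location of the gold coin.
If it is in box 1 (prior 1/3): the host opened box 1, so this case is ruled out; weight (1/3)·0 = 0.
If it is in box 2 (prior 1/3): box 1 is the highest-numbered option available, probability 1; weight (1/3)·1 = 1/3.
If it is in box 3 (prior 1/3): the host would have opened box 2 instead, probability 0; weight (1/3)·0 = 0.
The weights sum to 1/3.
So P(the gold coin in box 3 | the host opened box 1) = 0 / (1/3) = 0.

0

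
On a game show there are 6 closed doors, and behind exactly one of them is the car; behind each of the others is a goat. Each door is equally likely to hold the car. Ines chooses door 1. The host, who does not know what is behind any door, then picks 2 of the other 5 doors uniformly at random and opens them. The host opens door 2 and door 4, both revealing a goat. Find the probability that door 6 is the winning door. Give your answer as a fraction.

1/4

Because the host chose which doors to open without knowing where the car is, the choice is independent of the prize location. Learning that none of the 2 opened doors holds the car simply rules out those 2 locations and leaves the remaining 4 doors still equally likely by symmetry.
So P(the car behind door 6) = 1/4.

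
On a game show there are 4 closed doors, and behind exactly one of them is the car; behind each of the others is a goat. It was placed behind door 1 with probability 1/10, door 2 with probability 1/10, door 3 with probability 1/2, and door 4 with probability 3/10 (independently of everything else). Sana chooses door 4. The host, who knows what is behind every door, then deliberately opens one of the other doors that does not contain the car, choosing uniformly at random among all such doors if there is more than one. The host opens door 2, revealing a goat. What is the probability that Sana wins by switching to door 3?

5/8

Condition on the true location of the car.
If it is behind door 1 (prior 1/10): the host has 2 equally likely choices, so probability 1/2; weight (1/10)·(1/2) = 1/20.
If it is behind door 2 (prior 1/10): the host opened door 2, so this case is ruled out; weight (1/10)·0 = 0.
If it is behind door 3 (prior 1/2): the host has 2 equally likely choices, so probability 1/2; weight (1/2)·(1/2) = 1/4.
If it is behind door 4 (prior 3/10): the host has 3 equally likely choices, so probability 1/3; weight (3/10)·(1/3) = 1/10.
The weights sum to 2/5.
So P(the car behind door 3 | the host opened door 2) = (1/4) / (2/5) = 5/8.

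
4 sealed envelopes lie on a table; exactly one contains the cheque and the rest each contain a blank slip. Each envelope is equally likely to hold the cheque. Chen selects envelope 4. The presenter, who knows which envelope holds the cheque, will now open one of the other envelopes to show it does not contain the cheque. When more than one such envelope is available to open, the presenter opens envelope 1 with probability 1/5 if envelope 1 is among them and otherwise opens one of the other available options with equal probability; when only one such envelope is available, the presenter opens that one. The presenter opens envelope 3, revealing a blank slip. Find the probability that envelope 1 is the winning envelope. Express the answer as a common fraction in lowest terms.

5/17

Consider each possible location of the cheque in turn.
If it is in envelope 1 (prior 1/4): envelope 1 holds the prize so is unavailable; the presenter chooses uniformly among the 2 others, probability 1/2; weight (1/4)·(1/2) = 1/8.
If it is in envelope 2 (prior 1/4): envelope 1 is available but not opened, probability 4/5; weight (1/4)·(4/5) = 1/5.
If it is in envelope 3 (prior 1/4): the presenter opened envelope 3, so this case is ruled out; weight (1/4)·0 = 0.
If it is in envelope 4 (prior 1/4): envelope 1 is available but not opened; envelope 3 gets probability (1 − 1/5)/2 = 2/5; weight (1/4)·(2/5) = 1/10.
The weights sum to 17/40.
So P(the cheque in envelope 1 | the presenter opened envelope 3) = (1/8) / (17/40) = 5/17.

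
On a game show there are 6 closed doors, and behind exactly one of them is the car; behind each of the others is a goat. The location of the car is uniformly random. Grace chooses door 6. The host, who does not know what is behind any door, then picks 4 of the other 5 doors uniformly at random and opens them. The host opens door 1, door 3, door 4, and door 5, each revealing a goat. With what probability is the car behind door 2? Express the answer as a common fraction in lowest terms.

1/2

Because the host chose which doors to open without knowing where the car is, the choice is independent of the prize location. Learning that none of the 4 opened doors holds the car simply rules out those 4 locations and leaves the remaining 2 doors still equally likely by symmetry.
So P(the car behind door 2) = 1/2.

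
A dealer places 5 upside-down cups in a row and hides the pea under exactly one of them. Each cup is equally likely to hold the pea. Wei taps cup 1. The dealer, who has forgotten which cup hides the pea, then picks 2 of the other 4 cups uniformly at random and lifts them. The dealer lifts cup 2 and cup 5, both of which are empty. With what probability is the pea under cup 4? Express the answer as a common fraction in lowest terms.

1/3

Because the dealer chose which cups to lift without knowing where the pea is, the choice is independent of the prize location. Learning that none of the 2 opened cups holds the pea simply rules out those 2 locations and leaves the remaining 3 cups still equally likely by symmetry.
So P(the pea under cup 4) = 1/3.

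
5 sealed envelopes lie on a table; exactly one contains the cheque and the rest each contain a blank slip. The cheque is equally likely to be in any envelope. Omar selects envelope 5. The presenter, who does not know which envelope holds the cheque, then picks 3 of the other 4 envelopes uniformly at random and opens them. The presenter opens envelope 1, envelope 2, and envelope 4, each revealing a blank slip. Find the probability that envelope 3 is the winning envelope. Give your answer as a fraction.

1/2

Condition on the true location of the cheque.
If it is in any of envelopes 1, 2, and 4 (prior 1/5 each): that envelope was opened and seen not to hold the prize — ruled out; weight (1/5)·0 = 0 each.
If it is in either of envelopes 3 and 5 (prior 1/5 each): the presenter picks exactly this set with probability 1/4 regardless, and none is the prize; weight (1/5)·(1/4) = 1/20 each.
The weights sum to 1/10.
So P(the cheque in envelope 3 | the presenter opened envelope 1, envelope 2, and envelope 4) = (1/20) / (1/10) = 1/2.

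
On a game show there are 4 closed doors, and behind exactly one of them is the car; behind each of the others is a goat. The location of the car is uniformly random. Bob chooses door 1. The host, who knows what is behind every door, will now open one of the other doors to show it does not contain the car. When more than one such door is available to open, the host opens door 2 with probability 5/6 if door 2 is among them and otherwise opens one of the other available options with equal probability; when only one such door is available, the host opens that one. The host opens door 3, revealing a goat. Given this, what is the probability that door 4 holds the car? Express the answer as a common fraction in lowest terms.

Consider each possible location of the car in turn.
If it is behind door 1 (prior 1/4): door 2 is available but not opened; door 3 gets probability (1 − 5/6)/2 = 1/12; weight (1/4)·(1/12) = 1/48.
If it is behind door 2 (prior 1/4): door 2 holds the prize so is unavailable; the host chooses uniformly among the 2 others, probability 1/2; weight (1/4)·(1/2) = 1/8.
If it is behind door 3 (prior 1/4): the host opened door 3, so this case is ruled out; weight (1/4)·0 = 0.
If it is behind door 4 (prior 1/4): door 2 is available but not opened, probability 1/6; weight (1/4)·(1/6) = 1/24.
The weights sum to 3/16.
So P(the car behind door 4 | the host opened door 3) = (1/24) / (3/16) = 2/9.

2/9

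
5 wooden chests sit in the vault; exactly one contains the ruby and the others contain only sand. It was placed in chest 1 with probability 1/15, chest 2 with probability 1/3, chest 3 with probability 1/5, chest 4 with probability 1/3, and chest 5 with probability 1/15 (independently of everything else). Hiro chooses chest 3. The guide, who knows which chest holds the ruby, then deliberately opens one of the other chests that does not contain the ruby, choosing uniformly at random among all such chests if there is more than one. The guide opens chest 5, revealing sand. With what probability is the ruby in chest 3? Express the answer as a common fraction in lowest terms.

Apply Bayes' rule, conditioning on where the ruby actually is.
If it is in chest 1 (prior 1/15): the guide has 3 equally likely choices, so probability 1/3; weight (1/15)·(1/3) = 1/45.
If it is in either of chests 2 and 4 (prior 1/3 each): the guide has 3 equally likely choices, so probability 1/3; weight (1/3)·(1/3) = 1/9 each.
If it is in chest 3 (prior 1/5): the guide has 4 equally likely choices, so probability 1/4; weight (1/5)·(1/4) = 1/20.
If it is in chest 5 (prior 1/15): the guide opened chest 5, so this case is ruled out; weight (1/15)·0 = 0.
The weights sum to 53/180.
So P(the ruby in chest 3 | the guide opened chest 5) = (1/20) / (53/180) = 9/53.

9/53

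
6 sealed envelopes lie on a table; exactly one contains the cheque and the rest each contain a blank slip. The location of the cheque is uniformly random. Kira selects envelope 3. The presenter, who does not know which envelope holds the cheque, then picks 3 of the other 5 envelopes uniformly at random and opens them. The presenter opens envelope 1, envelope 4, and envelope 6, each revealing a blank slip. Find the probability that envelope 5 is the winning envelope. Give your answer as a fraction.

1/3

Because the presenter chose which envelopes to open without knowing where the cheque is, the choice is independent of the prize location. Learning that none of the 3 opened envelopes holds the cheque simply rules out those 3 locations and leaves the remaining 3 envelopes still equally likely by symmetry.
So P(the cheque in envelope 5) = 1/3.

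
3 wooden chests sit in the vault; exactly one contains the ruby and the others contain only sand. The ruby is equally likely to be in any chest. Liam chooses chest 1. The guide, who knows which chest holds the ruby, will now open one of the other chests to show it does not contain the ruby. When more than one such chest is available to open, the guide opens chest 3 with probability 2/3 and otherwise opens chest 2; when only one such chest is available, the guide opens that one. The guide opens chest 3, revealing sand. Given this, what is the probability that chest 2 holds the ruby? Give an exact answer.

Apply Bayes' rule, conditioning on where the ruby actually is.
If it is in chest 1 (prior 1/3): chest 3 is available, opened with probability 2/3; weight (1/3)·(2/3) = 2/9.
If it is in chest 2 (prior 1/3): only chest 3 is available, probability 1; weight (1/3)·1 = 1/3.
If it is in chest 3 (prior 1/3): the guide opened chest 3, so this case is ruled out; weight (1/3)·0 = 0.
The weights sum to 5/9.
So P(the ruby in chest 2 | the guide opened chest 3) = (1/3) / (5/9) = 3/5.

3/5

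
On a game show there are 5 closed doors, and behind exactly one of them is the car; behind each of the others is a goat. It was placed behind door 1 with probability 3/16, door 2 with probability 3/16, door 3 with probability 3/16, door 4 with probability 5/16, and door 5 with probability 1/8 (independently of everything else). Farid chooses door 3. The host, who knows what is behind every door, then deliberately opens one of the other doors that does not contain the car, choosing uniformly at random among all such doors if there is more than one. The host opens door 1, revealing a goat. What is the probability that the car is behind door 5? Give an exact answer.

8/49

Condition on the true location of the car.
If it is behind door 1 (prior 3/16): the host opened door 1, so this case is ruled out; weight (3/16)·0 = 0.
If it is behind door 2 (prior 3/16): the host has 3 equally likely choices, so probability 1/3; weight (3/16)·(1/3) = 1/16.
If it is behind door 3 (prior 3/16): the host has 4 equally likely choices, so probability 1/4; weight (3/16)·(1/4) = 3/64.
If it is behind door 4 (prior 5/16): the host has 3 equally likely choices, so probability 1/3; weight (5/16)·(1/3) = 5/48.
If it is behind door 5 (prior 1/8): the host has 3 equally likely choices, so probability 1/3; weight (1/8)·(1/3) = 1/24.
The weights sum to 49/192.
So P(the car behind door 5 | the host opened door 1) = (1/24) / (49/192) = 8/49.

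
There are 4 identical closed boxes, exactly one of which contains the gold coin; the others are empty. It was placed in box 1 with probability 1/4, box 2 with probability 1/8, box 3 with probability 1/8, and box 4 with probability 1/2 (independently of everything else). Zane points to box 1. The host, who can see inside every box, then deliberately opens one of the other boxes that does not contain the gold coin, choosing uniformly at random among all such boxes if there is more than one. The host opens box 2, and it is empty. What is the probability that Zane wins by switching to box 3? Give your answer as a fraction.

Condition on the true location of the gold coin.
If it is in box 1 (prior 1/4): the host has 3 equally likely choices, so probability 1/3; weight (1/4)·(1/3) = 1/12.
If it is in box 2 (prior 1/8): the host opened box 2, so this case is ruled out; weight (1/8)·0 = 0.
If it is in box 3 (prior 1/8): the host has 2 equally likely choices, so probability 1/2; weight (1/8)·(1/2) = 1/16.
If it is in box 4 (prior 1/2): the host has 2 equally likely choices, so probability 1/2; weight (1/2)·(1/2) = 1/4.
The weights sum to 19/48.
So P(the gold coin in box 3 | the host opened box 2) = (1/16) / (19/48) = 3/19.

3/19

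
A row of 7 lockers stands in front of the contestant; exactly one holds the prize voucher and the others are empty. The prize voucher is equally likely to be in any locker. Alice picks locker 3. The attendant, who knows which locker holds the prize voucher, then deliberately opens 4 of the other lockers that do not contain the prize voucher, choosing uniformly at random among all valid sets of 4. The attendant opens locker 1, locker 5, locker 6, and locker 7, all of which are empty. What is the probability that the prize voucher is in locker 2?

3/7

Condition on the true location of the prize voucher.
If it is in any of lockers 1, 5, 6, and 7 (prior 1/7 each): that locker was opened and seen not to hold the prize — ruled out; weight (1/7)·0 = 0 each.
If it is in either of lockers 2 and 4 (prior 1/7 each): the attendant has 5 equally likely choices, so probability 1/5; weight (1/7)·(1/5) = 1/35 each.
If it is in locker 3 (prior 1/7): the attendant has 15 equally likely choices, so probability 1/15; weight (1/7)·(1/15) = 1/105.
The weights sum to 1/15.
So P(the prize voucher in locker 2 | the attendant opened locker 1, locker 5, locker 6, and locker 7) = (1/35) / (1/15) = 3/7.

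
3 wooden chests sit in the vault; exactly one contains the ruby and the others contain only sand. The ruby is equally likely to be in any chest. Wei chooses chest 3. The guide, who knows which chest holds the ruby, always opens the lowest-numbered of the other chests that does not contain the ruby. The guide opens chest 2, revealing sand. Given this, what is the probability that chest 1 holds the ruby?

1

Consider each possible location of the ruby in turn.
If it is in chest 1 (prior 1/3): chest 2 is the lowest-numbered option available, probability 1; weight (1/3)·1 = 1/3.
If it is in chest 2 (prior 1/3): the guide opened chest 2, so this case is ruled out; weight (1/3)·0 = 0.
If it is in chest 3 (prior 1/3): the guide would have opened chest 1 instead, probability 0; weight (1/3)·0 = 0.
The weights sum to 1/3.
So P(the ruby in chest 1 | the guide opened chest 2) = (1/3) / (1/3) = 1.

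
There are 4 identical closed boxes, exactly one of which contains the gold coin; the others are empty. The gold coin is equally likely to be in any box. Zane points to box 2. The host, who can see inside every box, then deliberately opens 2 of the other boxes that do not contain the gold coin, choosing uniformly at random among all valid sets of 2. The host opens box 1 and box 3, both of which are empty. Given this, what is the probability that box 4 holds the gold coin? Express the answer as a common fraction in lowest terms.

Condition on the true location of the gold coin.
If it is in either of boxes 1 and 3 (prior 1/4 each): that box was opened and seen not to hold the prize — ruled out; weight (1/4)·0 = 0 each.
If it is in box 2 (prior 1/4): the host has 3 equally likely choices, so probability 1/3; weight (1/4)·(1/3) = 1/12.
If it is in box 4 (prior 1/4): the host has no choice, probability 1; weight (1/4)·1 = 1/4.
The weights sum to 1/3.
So P(the gold coin in box 4 | the host opened box 1 and box 3) = (1/4) / (1/3) = 3/4.

3/4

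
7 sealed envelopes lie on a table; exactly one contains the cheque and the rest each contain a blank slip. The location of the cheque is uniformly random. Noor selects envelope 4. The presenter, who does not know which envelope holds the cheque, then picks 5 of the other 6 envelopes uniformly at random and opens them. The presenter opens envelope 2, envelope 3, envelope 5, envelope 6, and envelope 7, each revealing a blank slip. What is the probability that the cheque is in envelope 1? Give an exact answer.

Condition on the true location of the cheque.
If it is in either of envelopes 1 and 4 (prior 1/7 each): the presenter picks exactly this set with probability 1/6 regardless, and none is the prize; weight (1/7)·(1/6) = 1/42 each.
If it is in any of envelopes 2, 3, 5, 6, and 7 (prior 1/7 each): that envelope was opened and seen not to hold the prize — ruled out; weight (1/7)·0 = 0 each.
The weights sum to 1/21.
So P(the cheque in envelope 1 | the presenter opened envelope 2, envelope 3, envelope 5, envelope 6, and envelope 7) = (1/42) / (1/21) = 1/2.

1/2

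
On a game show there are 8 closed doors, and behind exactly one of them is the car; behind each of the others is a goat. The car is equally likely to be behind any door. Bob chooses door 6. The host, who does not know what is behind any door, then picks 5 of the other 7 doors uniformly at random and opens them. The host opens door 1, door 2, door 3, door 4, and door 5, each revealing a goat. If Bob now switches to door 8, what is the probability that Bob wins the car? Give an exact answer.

1/3

Because the host chose which doors to open without knowing where the car is, the choice is independent of the prize location. Learning that none of the 5 opened doors holds the car simply rules out those 5 locations and leaves the remaining 3 doors still equally likely by symmetry.
So P(the car behind door 8) = 1/3.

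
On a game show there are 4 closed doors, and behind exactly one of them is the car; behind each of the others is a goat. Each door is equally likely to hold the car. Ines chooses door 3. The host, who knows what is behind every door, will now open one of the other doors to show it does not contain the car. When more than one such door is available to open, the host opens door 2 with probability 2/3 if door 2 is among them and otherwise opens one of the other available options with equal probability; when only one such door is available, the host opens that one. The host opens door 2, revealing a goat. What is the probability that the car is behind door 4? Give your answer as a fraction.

Condition on the true location of the car.
If it is behind any of doors 1, 3, and 4 (prior 1/4 each): door 2 is available, opened with probability 2/3; weight (1/4)·(2/3) = 1/6 each.
If it is behind door 2 (prior 1/4): the host opened door 2, so this case is ruled out; weight (1/4)·0 = 0.
The weights sum to 1/2.
So P(the car behind door 4 | the host opened door 2) = (1/6) / (1/2) = 1/3.

1/3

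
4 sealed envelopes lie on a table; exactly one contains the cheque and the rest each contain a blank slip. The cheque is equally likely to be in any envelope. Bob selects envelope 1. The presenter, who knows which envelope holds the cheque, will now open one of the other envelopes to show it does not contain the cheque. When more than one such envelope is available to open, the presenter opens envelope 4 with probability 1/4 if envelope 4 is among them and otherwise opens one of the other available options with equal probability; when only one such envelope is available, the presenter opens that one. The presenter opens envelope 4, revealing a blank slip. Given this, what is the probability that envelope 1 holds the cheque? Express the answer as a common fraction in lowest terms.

1/3

Condition on the true location of the cheque.
If it is in any of envelopes 1, 2, and 3 (prior 1/4 each): envelope 4 is available, opened with probability 1/4; weight (1/4)·(1/4) = 1/16 each.
If it is in envelope 4 (prior 1/4): the presenter opened envelope 4, so this case is ruled out; weight (1/4)·0 = 0.
The weights sum to 3/16.
So P(the cheque in envelope 1 | the presenter opened envelope 4) = (1/16) / (3/16) = 1/3.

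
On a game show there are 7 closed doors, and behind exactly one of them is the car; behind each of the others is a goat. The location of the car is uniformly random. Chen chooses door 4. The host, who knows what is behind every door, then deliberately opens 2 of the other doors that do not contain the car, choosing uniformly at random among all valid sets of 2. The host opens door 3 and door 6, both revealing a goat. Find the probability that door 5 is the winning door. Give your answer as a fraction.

3/14

Consider each possible location of the car in turn.
If it is behind any of doors 1, 2, 5, and 7 (prior 1/7 each): the host has 10 equally likely choices, so probability 1/10; weight (1/7)·(1/10) = 1/70 each.
If it is behind either of doors 3 and 6 (prior 1/7 each): that door was opened and seen not to hold the prize — ruled out; weight (1/7)·0 = 0 each.
If it is behind door 4 (prior 1/7): the host has 15 equally likely choices, so probability 1/15; weight (1/7)·(1/15) = 1/105.
The weights sum to 1/15.
So P(the car behind door 5 | the host opened door 3 and door 6) = (1/70) / (1/15) = 3/14.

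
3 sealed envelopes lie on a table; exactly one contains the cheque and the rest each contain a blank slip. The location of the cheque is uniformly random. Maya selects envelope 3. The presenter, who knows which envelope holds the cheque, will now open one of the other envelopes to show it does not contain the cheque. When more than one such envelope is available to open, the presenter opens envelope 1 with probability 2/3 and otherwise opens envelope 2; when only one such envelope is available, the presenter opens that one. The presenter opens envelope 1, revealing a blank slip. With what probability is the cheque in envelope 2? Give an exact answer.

3/5

Apply Bayes' rule, conditioning on where the cheque actually is.
If it is in envelope 1 (prior 1/3): the presenter opened envelope 1, so this case is ruled out; weight (1/3)·0 = 0.
If it is in envelope 2 (prior 1/3): only envelope 1 is available, probability 1; weight (1/3)·1 = 1/3.
If it is in envelope 3 (prior 1/3): envelope 1 is available, opened with probability 2/3; weight (1/3)·(2/3) = 2/9.
The weights sum to 5/9.
So P(the cheque in envelope 2 | the presenter opened envelope 1) = (1/3) / (5/9) = 3/5.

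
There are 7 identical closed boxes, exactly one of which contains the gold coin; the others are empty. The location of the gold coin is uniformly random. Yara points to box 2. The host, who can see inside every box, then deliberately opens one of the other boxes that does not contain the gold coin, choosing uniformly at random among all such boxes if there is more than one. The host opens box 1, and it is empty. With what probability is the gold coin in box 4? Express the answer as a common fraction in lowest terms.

6/35

Condition on the true location of the gold coin.
If it is in box 1 (prior 1/7): the host opened box 1, so this case is ruled out; weight (1/7)·0 = 0.
If it is in box 2 (prior 1/7): the host has 6 equally likely choices, so probability 1/6; weight (1/7)·(1/6) = 1/42.
If it is in any of boxes 3, 4, 5, 6, and 7 (prior 1/7 each): the host has 5 equally likely choices, so probability 1/5; weight (1/7)·(1/5) = 1/35 each.
The weights sum to 1/6.
So P(the gold coin in box 4 | the host opened box 1) = (1/35) / (1/6) = 6/35.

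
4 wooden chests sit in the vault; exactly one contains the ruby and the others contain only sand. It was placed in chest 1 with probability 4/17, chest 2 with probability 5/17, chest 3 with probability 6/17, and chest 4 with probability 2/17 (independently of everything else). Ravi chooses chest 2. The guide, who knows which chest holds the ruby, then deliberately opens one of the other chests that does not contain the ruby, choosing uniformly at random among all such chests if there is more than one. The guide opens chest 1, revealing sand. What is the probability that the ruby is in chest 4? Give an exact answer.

Consider each possible location of the ruby in turn.
If it is in chest 1 (prior 4/17): the guide opened chest 1, so this case is ruled out; weight (4/17)·0 = 0.
If it is in chest 2 (prior 5/17): the guide has 3 equally likely choices, so probability 1/3; weight (5/17)·(1/3) = 5/51.
If it is in chest 3 (prior 6/17): the guide has 2 equally likely choices, so probability 1/2; weight (6/17)·(1/2) = 3/17.
If it is in chest 4 (prior 2/17): the guide has 2 equally likely choices, so probability 1/2; weight (2/17)·(1/2) = 1/17.
The weights sum to 1/3.
So P(the ruby in chest 4 | the guide opened chest 1) = (1/17) / (1/3) = 3/17.

3/17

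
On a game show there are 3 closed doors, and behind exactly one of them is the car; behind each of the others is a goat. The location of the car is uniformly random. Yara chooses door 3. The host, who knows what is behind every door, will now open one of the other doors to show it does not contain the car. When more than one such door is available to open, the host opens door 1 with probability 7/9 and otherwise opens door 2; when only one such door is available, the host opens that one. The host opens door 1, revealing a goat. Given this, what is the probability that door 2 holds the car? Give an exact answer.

Condition on the true location of the car.
If it is behind door 1 (prior 1/3): the host opened door 1, so this case is ruled out; weight (1/3)·0 = 0.
If it is behind door 2 (prior 1/3): only door 1 is available, probability 1; weight (1/3)·1 = 1/3.
If it is behind door 3 (prior 1/3): door 1 is available, opened with probability 7/9; weight (1/3)·(7/9) = 7/27.
The weights sum to 16/27.
So P(the car behind door 2 | the host opened door 1) = (1/3) / (16/27) = 9/16.

9/16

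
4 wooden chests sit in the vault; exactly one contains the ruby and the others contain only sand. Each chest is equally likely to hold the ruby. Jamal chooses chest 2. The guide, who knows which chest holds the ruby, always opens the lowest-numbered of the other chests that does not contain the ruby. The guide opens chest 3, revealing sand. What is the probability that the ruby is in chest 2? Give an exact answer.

Apply Bayes' rule, conditioning on where the ruby actually is.
If it is in chest 1 (prior 1/4): chest 3 is the lowest-numbered option available, probability 1; weight (1/4)·1 = 1/4.
If it is in either of chests 2 and 4 (prior 1/4 each): the guide would have opened chest 1 instead, probability 0; weight (1/4)·0 = 0 each.
If it is in chest 3 (prior 1/4): the guide opened chest 3, so this case is ruled out; weight (1/4)·0 = 0.
The weights sum to 1/4.
So P(the ruby in chest 2 | the guide opened chest 3) = 0 / (1/4) = 0.

0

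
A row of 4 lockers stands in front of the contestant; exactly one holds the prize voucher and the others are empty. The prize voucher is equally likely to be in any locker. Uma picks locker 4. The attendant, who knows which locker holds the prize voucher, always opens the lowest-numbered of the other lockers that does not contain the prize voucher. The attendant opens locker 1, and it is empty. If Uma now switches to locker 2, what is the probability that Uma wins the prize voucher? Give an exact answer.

Condition on the true location of the prize voucher.
If it is in locker 1 (prior 1/4): the attendant opened locker 1, so this case is ruled out; weight (1/4)·0 = 0.
If it is in any of lockers 2, 3, and 4 (prior 1/4 each): locker 1 is the lowest-numbered option available, probability 1; weight (1/4)·1 = 1/4 each.
The weights sum to 3/4.
So P(the prize voucher in locker 2 | the attendant opened locker 1) = (1/4) / (3/4) = 1/3.

1/3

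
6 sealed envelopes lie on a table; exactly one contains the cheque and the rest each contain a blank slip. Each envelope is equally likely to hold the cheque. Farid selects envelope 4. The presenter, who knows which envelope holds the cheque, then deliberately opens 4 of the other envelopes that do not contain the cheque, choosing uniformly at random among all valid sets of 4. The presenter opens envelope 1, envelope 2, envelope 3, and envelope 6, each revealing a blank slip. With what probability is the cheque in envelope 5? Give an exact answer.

Apply Bayes' rule, conditioning on where the cheque actually is.
If it is in any of envelopes 1, 2, 3, and 6 (prior 1/6 each): that envelope was opened and seen not to hold the prize — ruled out; weight (1/6)·0 = 0 each.
If it is in envelope 4 (prior 1/6): the presenter has 5 equally likely choices, so probability 1/5; weight (1/6)·(1/5) = 1/30.
If it is in envelope 5 (prior 1/6): the presenter has no choice, probability 1; weight (1/6)·1 = 1/6.
The weights sum to 1/5.
So P(the cheque in envelope 5 | the presenter opened envelope 1, envelope 2, envelope 3, and envelope 6) = (1/6) / (1/5) = 5/6.

5/6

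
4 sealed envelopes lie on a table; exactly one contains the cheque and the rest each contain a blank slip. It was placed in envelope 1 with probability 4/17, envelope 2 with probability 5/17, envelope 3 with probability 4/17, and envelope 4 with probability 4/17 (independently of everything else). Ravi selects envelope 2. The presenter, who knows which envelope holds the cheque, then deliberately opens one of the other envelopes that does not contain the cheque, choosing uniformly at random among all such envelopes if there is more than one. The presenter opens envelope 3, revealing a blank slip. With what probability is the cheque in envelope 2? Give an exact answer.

Apply Bayes' rule, conditioning on where the cheque actually is.
If it is in either of envelopes 1 and 4 (prior 4/17 each): the presenter has 2 equally likely choices, so probability 1/2; weight (4/17)·(1/2) = 2/17 each.
If it is in envelope 2 (prior 5/17): the presenter has 3 equally likely choices, so probability 1/3; weight (5/17)·(1/3) = 5/51.
If it is in envelope 3 (prior 4/17): the presenter opened envelope 3, so this case is ruled out; weight (4/17)·0 = 0.
The weights sum to 1/3.
So P(the cheque in envelope 2 | the presenter opened envelope 3) = (5/51) / (1/3) = 5/17.

5/17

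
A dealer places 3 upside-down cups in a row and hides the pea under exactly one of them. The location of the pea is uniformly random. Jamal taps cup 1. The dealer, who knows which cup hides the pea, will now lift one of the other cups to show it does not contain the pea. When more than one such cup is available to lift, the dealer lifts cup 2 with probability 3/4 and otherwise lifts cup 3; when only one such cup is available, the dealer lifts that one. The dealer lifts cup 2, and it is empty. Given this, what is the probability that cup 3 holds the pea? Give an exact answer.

4/7

Condition on the true location of the pea.
If it is under cup 1 (prior 1/3): cup 2 is available, opened with probability 3/4; weight (1/3)·(3/4) = 1/4.
If it is under cup 2 (prior 1/3): the dealer opened cup 2, so this case is ruled out; weight (1/3)·0 = 0.
If it is under cup 3 (prior 1/3): only cup 2 is available, probability 1; weight (1/3)·1 = 1/3.
The weights sum to 7/12.
So P(the pea under cup 3 | the dealer opened cup 2) = (1/3) / (7/12) = 4/7.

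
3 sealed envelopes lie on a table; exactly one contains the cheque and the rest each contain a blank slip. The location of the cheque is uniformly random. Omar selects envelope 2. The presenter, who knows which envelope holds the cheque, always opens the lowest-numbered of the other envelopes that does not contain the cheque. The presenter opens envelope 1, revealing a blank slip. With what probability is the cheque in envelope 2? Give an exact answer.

1/2

Condition on the true location of the cheque.
If it is in envelope 1 (prior 1/3): the presenter opened envelope 1, so this case is ruled out; weight (1/3)·0 = 0.
If it is in either of envelopes 2 and 3 (prior 1/3 each): envelope 1 is the lowest-numbered option available, probability 1; weight (1/3)·1 = 1/3 each.
The weights sum to 2/3.
So P(the cheque in envelope 2 | the presenter opened envelope 1) = (1/3) / (2/3) = 1/2.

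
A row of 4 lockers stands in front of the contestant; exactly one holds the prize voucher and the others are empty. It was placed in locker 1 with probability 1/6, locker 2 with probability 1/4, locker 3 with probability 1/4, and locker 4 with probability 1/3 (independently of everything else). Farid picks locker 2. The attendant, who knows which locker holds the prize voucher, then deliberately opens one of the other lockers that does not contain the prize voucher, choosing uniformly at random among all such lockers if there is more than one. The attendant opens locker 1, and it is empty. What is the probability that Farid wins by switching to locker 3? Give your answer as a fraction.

Apply Bayes' rule, conditioning on where the prize voucher actually is.
If it is in locker 1 (prior 1/6): the attendant opened locker 1, so this case is ruled out; weight (1/6)·0 = 0.
If it is in locker 2 (prior 1/4): the attendant has 3 equally likely choices, so probability 1/3; weight (1/4)·(1/3) = 1/12.
If it is in locker 3 (prior 1/4): the attendant has 2 equally likely choices, so probability 1/2; weight (1/4)·(1/2) = 1/8.
If it is in locker 4 (prior 1/3): the attendant has 2 equally likely choices, so probability 1/2; weight (1/3)·(1/2) = 1/6.
The weights sum to 3/8.
So P(the prize voucher in locker 3 | the attendant opened locker 1) = (1/8) / (3/8) = 1/3.

1/3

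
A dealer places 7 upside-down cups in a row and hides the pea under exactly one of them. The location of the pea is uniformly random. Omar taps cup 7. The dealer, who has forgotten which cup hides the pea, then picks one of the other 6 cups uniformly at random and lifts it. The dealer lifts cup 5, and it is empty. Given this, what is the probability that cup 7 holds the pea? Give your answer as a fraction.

Condition on the true location of the pea.
If it is under any of cups 1, 2, 3, 4, 6, and 7 (prior 1/7 each): the dealer picks cup 5 with probability 1/6 regardless, and it is not the prize; weight (1/7)·(1/6) = 1/42 each.
If it is under cup 5 (prior 1/7): the dealer opened cup 5, so this case is ruled out; weight (1/7)·0 = 0.
The weights sum to 1/7.
So P(the pea under cup 7 | the dealer opened cup 5) = (1/42) / (1/7) = 1/6.

1/6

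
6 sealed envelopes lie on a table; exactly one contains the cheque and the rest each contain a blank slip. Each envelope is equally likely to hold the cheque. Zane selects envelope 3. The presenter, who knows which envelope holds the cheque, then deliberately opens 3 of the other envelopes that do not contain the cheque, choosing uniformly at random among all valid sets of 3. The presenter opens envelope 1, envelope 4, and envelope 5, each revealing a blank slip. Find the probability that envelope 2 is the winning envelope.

Apply Bayes' rule, conditioning on where the cheque actually is.
If it is in any of envelopes 1, 4, and 5 (prior 1/6 each): that envelope was opened and seen not to hold the prize — ruled out; weight (1/6)·0 = 0 each.
If it is in either of envelopes 2 and 6 (prior 1/6 each): the presenter has 4 equally likely choices, so probability 1/4; weight (1/6)·(1/4) = 1/24 each.
If it is in envelope 3 (prior 1/6): the presenter has 10 equally likely choices, so probability 1/10; weight (1/6)·(1/10) = 1/60.
The weights sum to 1/10.
So P(the cheque in envelope 2 | the presenter opened envelope 1, envelope 4, and envelope 5) = (1/24) / (1/10) = 5/12.

5/12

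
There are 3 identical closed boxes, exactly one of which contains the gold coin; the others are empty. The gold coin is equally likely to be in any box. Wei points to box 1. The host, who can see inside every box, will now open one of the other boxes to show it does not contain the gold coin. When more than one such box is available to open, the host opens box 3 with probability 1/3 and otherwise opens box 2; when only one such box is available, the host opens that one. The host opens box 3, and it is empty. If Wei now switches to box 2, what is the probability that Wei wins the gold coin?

3/4

Apply Bayes' rule, conditioning on where the gold coin actually is.
If it is in box 1 (prior 1/3): box 3 is available, opened with probability 1/3; weight (1/3)·(1/3) = 1/9.
If it is in box 2 (prior 1/3): only box 3 is available, probability 1; weight (1/3)·1 = 1/3.
If it is in box 3 (prior 1/3): the host opened box 3, so this case is ruled out; weight (1/3)·0 = 0.
The weights sum to 4/9.
So P(the gold coin in box 2 | the host opened box 3) = (1/3) / (4/9) = 3/4.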